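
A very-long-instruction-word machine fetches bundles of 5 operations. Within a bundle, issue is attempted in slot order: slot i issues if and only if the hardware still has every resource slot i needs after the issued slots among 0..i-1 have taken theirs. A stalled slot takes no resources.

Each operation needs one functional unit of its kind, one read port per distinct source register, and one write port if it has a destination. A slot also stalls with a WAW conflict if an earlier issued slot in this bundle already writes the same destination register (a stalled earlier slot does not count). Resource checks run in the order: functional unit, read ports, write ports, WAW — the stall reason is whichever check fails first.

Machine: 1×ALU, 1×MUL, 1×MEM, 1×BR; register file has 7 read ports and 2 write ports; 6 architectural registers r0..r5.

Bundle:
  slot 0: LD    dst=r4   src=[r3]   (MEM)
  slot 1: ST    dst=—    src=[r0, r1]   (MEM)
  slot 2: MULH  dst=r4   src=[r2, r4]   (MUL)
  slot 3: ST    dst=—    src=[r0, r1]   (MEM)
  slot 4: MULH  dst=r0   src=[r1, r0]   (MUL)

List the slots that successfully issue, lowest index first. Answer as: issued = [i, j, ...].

issued = [0, 4]

  0. MEM→r4 ⇒ go  {1A/1Mu/0Ld/1B | 6r 1w}
  1. MEM ⇒ no(FU)  {1A/1Mu/0Ld/1B | 6r 1w}
  2. MUL→r4 ⇒ no(WAW)  {1A/1Mu/0Ld/1B | 6r 1w}
  3. MEM ⇒ no(FU)  {1A/1Mu/0Ld/1B | 6r 1w}
  4. MUL→r0 ⇒ go  {1A/0Mu/0Ld/1B | 4r 0w}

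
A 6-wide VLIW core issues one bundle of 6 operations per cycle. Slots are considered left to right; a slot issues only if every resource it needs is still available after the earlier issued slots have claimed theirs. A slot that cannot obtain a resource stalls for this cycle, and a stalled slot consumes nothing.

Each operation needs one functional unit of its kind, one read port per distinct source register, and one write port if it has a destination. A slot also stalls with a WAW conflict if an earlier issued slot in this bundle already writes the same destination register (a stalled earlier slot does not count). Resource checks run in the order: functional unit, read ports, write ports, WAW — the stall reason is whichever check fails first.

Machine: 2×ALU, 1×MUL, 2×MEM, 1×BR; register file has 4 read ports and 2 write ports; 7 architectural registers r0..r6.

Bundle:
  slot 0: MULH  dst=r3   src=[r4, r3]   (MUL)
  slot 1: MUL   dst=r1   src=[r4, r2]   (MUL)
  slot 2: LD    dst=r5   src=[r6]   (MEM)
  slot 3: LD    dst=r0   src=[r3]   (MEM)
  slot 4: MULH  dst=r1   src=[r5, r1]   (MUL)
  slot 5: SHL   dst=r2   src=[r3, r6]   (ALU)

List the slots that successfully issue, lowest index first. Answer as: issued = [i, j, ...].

issued = [0, 2]

  0. MUL→r3 ⇒ go  {2A/0Mu/2Ld/1B | 2r 1w}
  1. MUL→r1 ⇒ no(FU)  {2A/0Mu/2Ld/1B | 2r 1w}
  2. MEM→r5 ⇒ go  {2A/0Mu/1Ld/1B | 1r 0w}
  3. MEM→r0 ⇒ no(WR_PORT)  {2A/0Mu/1Ld/1B | 1r 0w}
  4. MUL→r1 ⇒ no(FU)  {2A/0Mu/1Ld/1B | 1r 0w}
  5. ALU→r2 ⇒ no(RD_PORT)  {2A/0Mu/1Ld/1B | 1r 0w}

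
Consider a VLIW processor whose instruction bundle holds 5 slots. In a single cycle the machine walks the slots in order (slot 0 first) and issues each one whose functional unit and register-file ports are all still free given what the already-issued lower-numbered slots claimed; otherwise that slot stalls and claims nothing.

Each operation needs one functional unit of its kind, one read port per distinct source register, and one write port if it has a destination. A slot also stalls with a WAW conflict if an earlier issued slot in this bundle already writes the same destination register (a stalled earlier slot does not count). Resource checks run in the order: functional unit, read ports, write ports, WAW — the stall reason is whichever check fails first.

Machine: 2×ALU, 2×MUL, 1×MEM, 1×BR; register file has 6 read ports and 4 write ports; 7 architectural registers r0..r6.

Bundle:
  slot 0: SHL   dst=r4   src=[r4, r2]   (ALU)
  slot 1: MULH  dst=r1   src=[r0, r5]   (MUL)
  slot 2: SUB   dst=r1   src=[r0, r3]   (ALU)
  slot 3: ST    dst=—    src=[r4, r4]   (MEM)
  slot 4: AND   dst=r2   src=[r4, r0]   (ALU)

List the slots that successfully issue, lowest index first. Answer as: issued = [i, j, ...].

[0] ALU needs rd=2 wr=1: ok; after: ALU=1 MUL=2 MEM=1 BR=1, R=4, W=3
[1] MUL needs rd=2 wr=1: ok; after: ALU=1 MUL=1 MEM=1 BR=1, R=2, W=2
[2] ALU needs rd=2 wr=1: WAW; after: ALU=1 MUL=1 MEM=1 BR=1, R=2, W=2
[3] MEM needs rd=1 wr=0: ok; after: ALU=1 MUL=1 MEM=0 BR=1, R=1, W=2
[4] ALU needs rd=2 wr=1: RD_PORT; after: ALU=1 MUL=1 MEM=0 BR=1, R=1, W=2

issued = [0, 1, 3]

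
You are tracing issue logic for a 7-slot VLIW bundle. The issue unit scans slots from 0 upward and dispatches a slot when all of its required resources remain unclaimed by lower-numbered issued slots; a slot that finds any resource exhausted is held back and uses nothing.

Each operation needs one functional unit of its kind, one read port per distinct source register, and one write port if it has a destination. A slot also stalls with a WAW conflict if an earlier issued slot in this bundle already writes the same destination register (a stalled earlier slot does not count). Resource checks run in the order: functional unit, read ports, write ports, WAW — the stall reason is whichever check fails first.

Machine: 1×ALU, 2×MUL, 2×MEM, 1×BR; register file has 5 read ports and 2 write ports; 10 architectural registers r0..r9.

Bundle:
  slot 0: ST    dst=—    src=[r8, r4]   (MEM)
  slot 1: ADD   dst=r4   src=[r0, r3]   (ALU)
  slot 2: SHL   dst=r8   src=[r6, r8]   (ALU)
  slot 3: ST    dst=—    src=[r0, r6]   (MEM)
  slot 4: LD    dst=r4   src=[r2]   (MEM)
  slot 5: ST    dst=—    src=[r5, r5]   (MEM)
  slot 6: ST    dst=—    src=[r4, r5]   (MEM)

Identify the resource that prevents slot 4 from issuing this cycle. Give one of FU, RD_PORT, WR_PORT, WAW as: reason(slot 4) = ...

slot 0 (MEM): ISSUE — free A1,Mu2,Ld1,B1 rp3 wp2
slot 1 (ALU): ISSUE — free A0,Mu2,Ld1,B1 rp1 wp1
slot 2 (ALU): stall FU — free A0,Mu2,Ld1,B1 rp1 wp1
slot 3 (MEM): stall RD_PORT — free A0,Mu2,Ld1,B1 rp1 wp1
slot 4 (MEM): stall WAW — free A0,Mu2,Ld1,B1 rp1 wp1
slot 5 (MEM): ISSUE — free A0,Mu2,Ld0,B1 rp0 wp1
slot 6 (MEM): stall FU — free A0,Mu2,Ld0,B1 rp0 wp1

reason(slot 4) = WAW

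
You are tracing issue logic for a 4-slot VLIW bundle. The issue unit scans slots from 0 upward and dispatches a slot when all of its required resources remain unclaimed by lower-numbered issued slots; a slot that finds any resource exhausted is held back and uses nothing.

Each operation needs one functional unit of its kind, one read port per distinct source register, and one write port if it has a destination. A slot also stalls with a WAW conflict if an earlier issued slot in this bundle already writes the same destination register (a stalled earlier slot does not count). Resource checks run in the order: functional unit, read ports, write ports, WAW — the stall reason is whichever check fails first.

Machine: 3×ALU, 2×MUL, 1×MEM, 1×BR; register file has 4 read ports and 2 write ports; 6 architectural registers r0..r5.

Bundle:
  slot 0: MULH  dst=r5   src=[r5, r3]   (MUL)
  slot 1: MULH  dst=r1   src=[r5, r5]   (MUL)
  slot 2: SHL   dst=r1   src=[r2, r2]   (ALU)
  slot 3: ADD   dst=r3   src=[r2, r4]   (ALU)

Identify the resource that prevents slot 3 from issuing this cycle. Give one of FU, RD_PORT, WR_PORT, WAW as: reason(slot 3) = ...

  0. MUL→r5 ⇒ go  {3A/1Mu/1Ld/1B | 2r 1w}
  1. MUL→r1 ⇒ go  {3A/0Mu/1Ld/1B | 1r 0w}
  2. ALU→r1 ⇒ no(WR_PORT)  {3A/0Mu/1Ld/1B | 1r 0w}
  3. ALU→r3 ⇒ no(RD_PORT)  {3A/0Mu/1Ld/1B | 1r 0w}

reason(slot 3) = RD_PORT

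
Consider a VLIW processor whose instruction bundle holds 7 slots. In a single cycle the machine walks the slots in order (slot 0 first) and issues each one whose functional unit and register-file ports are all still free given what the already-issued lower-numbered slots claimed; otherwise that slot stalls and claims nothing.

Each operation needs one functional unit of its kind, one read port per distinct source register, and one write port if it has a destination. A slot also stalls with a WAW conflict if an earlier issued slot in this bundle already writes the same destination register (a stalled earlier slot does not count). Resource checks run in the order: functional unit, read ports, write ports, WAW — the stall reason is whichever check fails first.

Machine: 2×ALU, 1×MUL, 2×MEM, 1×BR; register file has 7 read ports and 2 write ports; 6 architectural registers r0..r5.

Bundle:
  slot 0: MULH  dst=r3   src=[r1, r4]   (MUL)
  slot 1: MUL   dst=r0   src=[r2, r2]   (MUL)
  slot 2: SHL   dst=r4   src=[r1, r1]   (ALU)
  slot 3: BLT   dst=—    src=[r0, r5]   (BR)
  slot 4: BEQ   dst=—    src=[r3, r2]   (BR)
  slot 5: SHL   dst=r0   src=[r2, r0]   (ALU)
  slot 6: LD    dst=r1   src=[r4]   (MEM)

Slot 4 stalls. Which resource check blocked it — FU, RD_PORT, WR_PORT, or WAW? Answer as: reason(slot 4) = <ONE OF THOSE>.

reason(slot 4) = FU

#0 MUL src=r1,r4 dispatched  <A:2 Mu:0 Ld:2 B:1 rd:5 wr:1>
#1 MUL src=r2,r2 held:FU  <A:2 Mu:0 Ld:2 B:1 rd:5 wr:1>
#2 ALU src=r1,r1 dispatched  <A:1 Mu:0 Ld:2 B:1 rd:4 wr:0>
#3 BR src=r0,r5 dispatched  <A:1 Mu:0 Ld:2 B:0 rd:2 wr:0>
#4 BR src=r3,r2 held:FU  <A:1 Mu:0 Ld:2 B:0 rd:2 wr:0>
#5 ALU src=r2,r0 held:WR_PORT  <A:1 Mu:0 Ld:2 B:0 rd:2 wr:0>
#6 MEM src=r4 held:WR_PORT  <A:1 Mu:0 Ld:2 B:0 rd:2 wr:0>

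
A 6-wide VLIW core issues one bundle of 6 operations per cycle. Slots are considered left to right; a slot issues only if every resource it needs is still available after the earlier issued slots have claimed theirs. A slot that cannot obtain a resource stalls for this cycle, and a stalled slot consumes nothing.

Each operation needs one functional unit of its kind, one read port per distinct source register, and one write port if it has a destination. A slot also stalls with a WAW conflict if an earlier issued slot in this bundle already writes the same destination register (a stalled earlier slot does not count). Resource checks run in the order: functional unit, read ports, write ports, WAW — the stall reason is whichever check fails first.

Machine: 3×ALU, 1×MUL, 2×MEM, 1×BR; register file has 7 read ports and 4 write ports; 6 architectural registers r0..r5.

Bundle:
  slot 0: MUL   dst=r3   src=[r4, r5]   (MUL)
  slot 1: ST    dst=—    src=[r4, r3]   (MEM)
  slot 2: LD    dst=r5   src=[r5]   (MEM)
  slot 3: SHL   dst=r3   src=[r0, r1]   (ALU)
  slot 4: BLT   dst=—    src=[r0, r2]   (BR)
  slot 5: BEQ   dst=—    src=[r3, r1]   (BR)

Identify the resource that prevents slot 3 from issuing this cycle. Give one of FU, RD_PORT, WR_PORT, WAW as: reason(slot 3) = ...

(0) want 1×MUL +2rd +1wr — yes → AL3|MU0|ME2|BR1|rd5|wr3
(1) want 1×MEM +2rd +0wr — yes → AL3|MU0|ME1|BR1|rd3|wr3
(2) want 1×MEM +1rd +1wr — yes → AL3|MU0|ME0|BR1|rd2|wr2
(3) want 1×ALU +2rd +1wr — WAW → AL3|MU0|ME0|BR1|rd2|wr2
(4) want 1×BR +2rd +0wr — yes → AL3|MU0|ME0|BR0|rd0|wr2
(5) want 1×BR +2rd +0wr — FU → AL3|MU0|ME0|BR0|rd0|wr2

reason(slot 3) = WAW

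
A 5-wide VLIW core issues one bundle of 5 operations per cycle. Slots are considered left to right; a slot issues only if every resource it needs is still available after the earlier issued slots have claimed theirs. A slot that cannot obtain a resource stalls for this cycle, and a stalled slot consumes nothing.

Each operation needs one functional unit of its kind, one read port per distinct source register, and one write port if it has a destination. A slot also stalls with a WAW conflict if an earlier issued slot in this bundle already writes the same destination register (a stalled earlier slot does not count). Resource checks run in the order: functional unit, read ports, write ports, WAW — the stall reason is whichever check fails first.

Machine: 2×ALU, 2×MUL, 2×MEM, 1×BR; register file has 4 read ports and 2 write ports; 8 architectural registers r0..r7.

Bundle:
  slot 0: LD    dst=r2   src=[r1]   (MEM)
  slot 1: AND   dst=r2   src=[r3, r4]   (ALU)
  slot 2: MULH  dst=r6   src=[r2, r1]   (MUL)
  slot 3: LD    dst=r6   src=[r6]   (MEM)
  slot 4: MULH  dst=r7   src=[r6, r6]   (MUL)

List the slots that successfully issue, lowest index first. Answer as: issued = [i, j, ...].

issued = [0, 2]

slot 0 (MEM): ISSUE — free A2,Mu2,Ld1,B1 rp3 wp1
slot 1 (ALU): stall WAW — free A2,Mu2,Ld1,B1 rp3 wp1
slot 2 (MUL): ISSUE — free A2,Mu1,Ld1,B1 rp1 wp0
slot 3 (MEM): stall WR_PORT — free A2,Mu1,Ld1,B1 rp1 wp0
slot 4 (MUL): stall WR_PORT — free A2,Mu1,Ld1,B1 rp1 wp0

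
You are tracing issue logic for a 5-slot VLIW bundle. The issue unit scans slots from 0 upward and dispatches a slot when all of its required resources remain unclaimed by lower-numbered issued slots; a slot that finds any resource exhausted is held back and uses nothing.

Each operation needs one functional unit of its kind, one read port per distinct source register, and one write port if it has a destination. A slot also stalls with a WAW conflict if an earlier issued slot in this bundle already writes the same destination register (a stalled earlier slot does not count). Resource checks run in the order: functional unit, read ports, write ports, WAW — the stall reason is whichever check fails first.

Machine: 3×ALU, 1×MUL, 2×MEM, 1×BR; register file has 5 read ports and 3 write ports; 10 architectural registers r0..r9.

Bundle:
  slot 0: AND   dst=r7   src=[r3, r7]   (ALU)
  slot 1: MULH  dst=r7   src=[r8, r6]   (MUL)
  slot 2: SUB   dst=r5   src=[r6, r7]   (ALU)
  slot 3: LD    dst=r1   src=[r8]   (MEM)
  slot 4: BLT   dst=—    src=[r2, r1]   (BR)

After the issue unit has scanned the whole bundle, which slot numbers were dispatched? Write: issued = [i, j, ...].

(0) want 1×ALU +2rd +1wr — yes → AL2|MU1|ME2|BR1|rd3|wr2
(1) want 1×MUL +2rd +1wr — WAW → AL2|MU1|ME2|BR1|rd3|wr2
(2) want 1×ALU +2rd +1wr — yes → AL1|MU1|ME2|BR1|rd1|wr1
(3) want 1×MEM +1rd +1wr — yes → AL1|MU1|ME1|BR1|rd0|wr0
(4) want 1×BR +2rd +0wr — RD_PORT → AL1|MU1|ME1|BR1|rd0|wr0

issued = [0, 2, 3]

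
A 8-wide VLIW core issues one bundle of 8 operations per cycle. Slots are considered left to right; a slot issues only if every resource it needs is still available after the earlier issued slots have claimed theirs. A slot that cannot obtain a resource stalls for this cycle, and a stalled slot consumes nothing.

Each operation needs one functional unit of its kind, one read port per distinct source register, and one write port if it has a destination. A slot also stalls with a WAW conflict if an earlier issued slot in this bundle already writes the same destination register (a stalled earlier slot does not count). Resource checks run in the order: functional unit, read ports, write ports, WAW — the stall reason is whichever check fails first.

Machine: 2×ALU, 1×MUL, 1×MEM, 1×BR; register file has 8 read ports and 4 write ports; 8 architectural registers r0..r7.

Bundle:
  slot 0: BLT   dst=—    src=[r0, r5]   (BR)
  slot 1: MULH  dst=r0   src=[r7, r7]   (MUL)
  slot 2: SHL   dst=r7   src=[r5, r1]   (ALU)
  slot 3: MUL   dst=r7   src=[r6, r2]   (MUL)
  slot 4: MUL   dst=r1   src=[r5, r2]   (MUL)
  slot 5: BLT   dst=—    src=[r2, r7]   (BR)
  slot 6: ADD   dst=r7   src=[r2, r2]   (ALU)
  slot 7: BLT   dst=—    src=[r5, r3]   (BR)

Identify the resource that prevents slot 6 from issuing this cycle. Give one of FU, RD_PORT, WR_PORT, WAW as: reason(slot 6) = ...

(0) want 1×BR +2rd +0wr — yes → AL2|MU1|ME1|BR0|rd6|wr4
(1) want 1×MUL +1rd +1wr — yes → AL2|MU0|ME1|BR0|rd5|wr3
(2) want 1×ALU +2rd +1wr — yes → AL1|MU0|ME1|BR0|rd3|wr2
(3) want 1×MUL +2rd +1wr — FU → AL1|MU0|ME1|BR0|rd3|wr2
(4) want 1×MUL +2rd +1wr — FU → AL1|MU0|ME1|BR0|rd3|wr2
(5) want 1×BR +2rd +0wr — FU → AL1|MU0|ME1|BR0|rd3|wr2
(6) want 1×ALU +1rd +1wr — WAW → AL1|MU0|ME1|BR0|rd3|wr2
(7) want 1×BR +2rd +0wr — FU → AL1|MU0|ME1|BR0|rd3|wr2

reason(slot 6) = WAW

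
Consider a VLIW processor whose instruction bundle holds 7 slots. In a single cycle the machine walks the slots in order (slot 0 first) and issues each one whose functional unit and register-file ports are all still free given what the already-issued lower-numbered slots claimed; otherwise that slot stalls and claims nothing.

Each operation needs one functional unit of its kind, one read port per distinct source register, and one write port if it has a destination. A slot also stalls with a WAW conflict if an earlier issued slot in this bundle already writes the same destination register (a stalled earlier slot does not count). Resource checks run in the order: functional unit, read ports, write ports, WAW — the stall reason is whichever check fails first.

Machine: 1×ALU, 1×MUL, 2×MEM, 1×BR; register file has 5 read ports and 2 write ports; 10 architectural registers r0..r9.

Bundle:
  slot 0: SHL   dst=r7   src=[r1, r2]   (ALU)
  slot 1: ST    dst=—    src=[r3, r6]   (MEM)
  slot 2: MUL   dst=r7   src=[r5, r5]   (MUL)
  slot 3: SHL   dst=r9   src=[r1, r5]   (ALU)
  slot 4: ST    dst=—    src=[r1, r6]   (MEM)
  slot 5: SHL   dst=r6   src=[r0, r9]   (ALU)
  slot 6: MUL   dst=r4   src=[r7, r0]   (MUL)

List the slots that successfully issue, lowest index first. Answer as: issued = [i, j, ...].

issued = [0, 1]

slot 0 (ALU): ISSUE — free A0,Mu1,Ld2,B1 rp3 wp1
slot 1 (MEM): ISSUE — free A0,Mu1,Ld1,B1 rp1 wp1
slot 2 (MUL): stall WAW — free A0,Mu1,Ld1,B1 rp1 wp1
slot 3 (ALU): stall FU — free A0,Mu1,Ld1,B1 rp1 wp1
slot 4 (MEM): stall RD_PORT — free A0,Mu1,Ld1,B1 rp1 wp1
slot 5 (ALU): stall FU — free A0,Mu1,Ld1,B1 rp1 wp1
slot 6 (MUL): stall RD_PORT — free A0,Mu1,Ld1,B1 rp1 wp1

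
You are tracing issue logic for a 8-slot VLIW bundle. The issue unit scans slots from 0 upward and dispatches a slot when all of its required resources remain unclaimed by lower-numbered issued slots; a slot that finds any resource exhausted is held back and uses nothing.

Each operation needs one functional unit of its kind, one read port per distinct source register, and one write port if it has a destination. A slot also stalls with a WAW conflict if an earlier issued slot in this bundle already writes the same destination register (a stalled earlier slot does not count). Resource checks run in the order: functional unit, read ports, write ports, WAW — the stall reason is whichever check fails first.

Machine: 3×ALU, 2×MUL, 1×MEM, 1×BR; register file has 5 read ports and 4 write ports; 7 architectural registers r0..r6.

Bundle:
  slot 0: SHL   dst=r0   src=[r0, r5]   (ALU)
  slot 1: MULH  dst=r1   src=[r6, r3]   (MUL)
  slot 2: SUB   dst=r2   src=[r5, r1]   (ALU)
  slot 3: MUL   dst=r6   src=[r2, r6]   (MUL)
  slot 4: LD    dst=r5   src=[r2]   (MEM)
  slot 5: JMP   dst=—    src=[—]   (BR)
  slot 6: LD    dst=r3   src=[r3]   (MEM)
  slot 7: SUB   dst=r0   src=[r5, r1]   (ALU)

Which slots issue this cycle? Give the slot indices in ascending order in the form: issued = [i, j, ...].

  0. ALU→r0 ⇒ go  {2A/2Mu/1Ld/1B | 3r 3w}
  1. MUL→r1 ⇒ go  {2A/1Mu/1Ld/1B | 1r 2w}
  2. ALU→r2 ⇒ no(RD_PORT)  {2A/1Mu/1Ld/1B | 1r 2w}
  3. MUL→r6 ⇒ no(RD_PORT)  {2A/1Mu/1Ld/1B | 1r 2w}
  4. MEM→r5 ⇒ go  {2A/1Mu/0Ld/1B | 0r 1w}
  5. BR ⇒ go  {2A/1Mu/0Ld/0B | 0r 1w}
  6. MEM→r3 ⇒ no(FU)  {2A/1Mu/0Ld/0B | 0r 1w}
  7. ALU→r0 ⇒ no(RD_PORT)  {2A/1Mu/0Ld/0B | 0r 1w}

issued = [0, 1, 4, 5]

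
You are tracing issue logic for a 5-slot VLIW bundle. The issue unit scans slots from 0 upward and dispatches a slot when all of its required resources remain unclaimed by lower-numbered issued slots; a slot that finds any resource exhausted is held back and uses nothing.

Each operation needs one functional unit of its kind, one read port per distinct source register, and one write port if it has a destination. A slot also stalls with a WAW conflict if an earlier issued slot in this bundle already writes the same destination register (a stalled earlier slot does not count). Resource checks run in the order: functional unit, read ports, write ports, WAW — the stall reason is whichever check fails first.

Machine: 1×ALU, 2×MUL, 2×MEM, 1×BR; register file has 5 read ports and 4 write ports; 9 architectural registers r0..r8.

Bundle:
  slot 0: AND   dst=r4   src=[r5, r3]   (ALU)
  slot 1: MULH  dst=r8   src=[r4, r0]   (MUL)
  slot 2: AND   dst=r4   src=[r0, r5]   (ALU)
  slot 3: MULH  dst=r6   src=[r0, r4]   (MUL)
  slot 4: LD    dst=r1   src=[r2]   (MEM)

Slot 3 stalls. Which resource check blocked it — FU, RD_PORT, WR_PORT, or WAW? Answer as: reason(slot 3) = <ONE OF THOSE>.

reason(slot 3) = RD_PORT

  0. ALU→r4 ⇒ go  {0A/2Mu/2Ld/1B | 3r 3w}
  1. MUL→r8 ⇒ go  {0A/1Mu/2Ld/1B | 1r 2w}
  2. ALU→r4 ⇒ no(FU)  {0A/1Mu/2Ld/1B | 1r 2w}
  3. MUL→r6 ⇒ no(RD_PORT)  {0A/1Mu/2Ld/1B | 1r 2w}
  4. MEM→r1 ⇒ go  {0A/1Mu/1Ld/1B | 0r 1w}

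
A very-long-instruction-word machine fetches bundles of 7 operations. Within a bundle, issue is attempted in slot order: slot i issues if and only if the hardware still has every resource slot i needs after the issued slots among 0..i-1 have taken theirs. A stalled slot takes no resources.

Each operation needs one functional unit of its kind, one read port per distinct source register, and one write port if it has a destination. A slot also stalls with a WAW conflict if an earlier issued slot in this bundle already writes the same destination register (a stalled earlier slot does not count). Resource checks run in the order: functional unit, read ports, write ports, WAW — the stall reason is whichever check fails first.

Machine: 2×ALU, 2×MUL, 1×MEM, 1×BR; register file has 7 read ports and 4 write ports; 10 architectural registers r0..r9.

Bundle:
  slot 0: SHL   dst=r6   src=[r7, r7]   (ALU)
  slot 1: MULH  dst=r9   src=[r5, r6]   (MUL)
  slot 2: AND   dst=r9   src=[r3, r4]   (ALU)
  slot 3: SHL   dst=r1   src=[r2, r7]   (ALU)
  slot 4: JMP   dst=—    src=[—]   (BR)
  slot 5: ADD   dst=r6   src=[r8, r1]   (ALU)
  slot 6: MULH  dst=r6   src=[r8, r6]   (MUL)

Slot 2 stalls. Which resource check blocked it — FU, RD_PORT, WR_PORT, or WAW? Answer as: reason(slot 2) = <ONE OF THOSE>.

slot 0 (ALU): ISSUE — free A1,Mu2,Ld1,B1 rp6 wp3
slot 1 (MUL): ISSUE — free A1,Mu1,Ld1,B1 rp4 wp2
slot 2 (ALU): stall WAW — free A1,Mu1,Ld1,B1 rp4 wp2
slot 3 (ALU): ISSUE — free A0,Mu1,Ld1,B1 rp2 wp1
slot 4 (BR): ISSUE — free A0,Mu1,Ld1,B0 rp2 wp1
slot 5 (ALU): stall FU — free A0,Mu1,Ld1,B0 rp2 wp1
slot 6 (MUL): stall WAW — free A0,Mu1,Ld1,B0 rp2 wp1

reason(slot 2) = WAW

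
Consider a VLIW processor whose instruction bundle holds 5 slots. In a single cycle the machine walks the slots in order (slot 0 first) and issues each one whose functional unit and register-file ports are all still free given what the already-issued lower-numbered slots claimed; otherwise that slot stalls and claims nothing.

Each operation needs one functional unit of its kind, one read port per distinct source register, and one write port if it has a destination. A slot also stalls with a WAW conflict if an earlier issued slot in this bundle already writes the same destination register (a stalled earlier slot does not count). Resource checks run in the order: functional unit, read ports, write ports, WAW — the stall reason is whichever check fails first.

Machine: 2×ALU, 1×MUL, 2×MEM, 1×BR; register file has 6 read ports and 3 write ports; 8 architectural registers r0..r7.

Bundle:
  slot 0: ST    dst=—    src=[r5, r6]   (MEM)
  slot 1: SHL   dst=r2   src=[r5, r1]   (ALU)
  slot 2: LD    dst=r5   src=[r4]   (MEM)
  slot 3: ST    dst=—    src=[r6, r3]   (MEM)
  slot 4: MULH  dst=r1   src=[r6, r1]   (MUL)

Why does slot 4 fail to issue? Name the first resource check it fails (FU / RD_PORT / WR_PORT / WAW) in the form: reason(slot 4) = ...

[0] MEM needs rd=2 wr=0: ok; after: ALU=2 MUL=1 MEM=1 BR=1, R=4, W=3
[1] ALU needs rd=2 wr=1: ok; after: ALU=1 MUL=1 MEM=1 BR=1, R=2, W=2
[2] MEM needs rd=1 wr=1: ok; after: ALU=1 MUL=1 MEM=0 BR=1, R=1, W=1
[3] MEM needs rd=2 wr=0: FU; after: ALU=1 MUL=1 MEM=0 BR=1, R=1, W=1
[4] MUL needs rd=2 wr=1: RD_PORT; after: ALU=1 MUL=1 MEM=0 BR=1, R=1, W=1

reason(slot 4) = RD_PORT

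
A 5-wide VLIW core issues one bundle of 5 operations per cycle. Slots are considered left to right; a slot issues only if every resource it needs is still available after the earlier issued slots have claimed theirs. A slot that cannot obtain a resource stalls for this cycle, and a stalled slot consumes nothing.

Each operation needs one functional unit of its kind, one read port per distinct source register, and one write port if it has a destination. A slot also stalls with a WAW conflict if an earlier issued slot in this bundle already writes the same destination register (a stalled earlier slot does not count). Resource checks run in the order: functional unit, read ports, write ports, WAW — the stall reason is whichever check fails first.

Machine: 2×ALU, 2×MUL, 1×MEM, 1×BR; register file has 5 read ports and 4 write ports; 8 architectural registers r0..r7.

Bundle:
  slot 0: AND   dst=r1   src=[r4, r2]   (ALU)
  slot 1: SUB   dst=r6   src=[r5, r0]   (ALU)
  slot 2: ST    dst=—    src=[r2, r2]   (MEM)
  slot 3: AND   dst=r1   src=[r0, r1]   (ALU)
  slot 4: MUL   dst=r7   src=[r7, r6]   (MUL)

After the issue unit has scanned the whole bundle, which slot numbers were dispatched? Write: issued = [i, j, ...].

issued = [0, 1, 2]

slot 0 (ALU): ISSUE — free A1,Mu2,Ld1,B1 rp3 wp3
slot 1 (ALU): ISSUE — free A0,Mu2,Ld1,B1 rp1 wp2
slot 2 (MEM): ISSUE — free A0,Mu2,Ld0,B1 rp0 wp2
slot 3 (ALU): stall FU — free A0,Mu2,Ld0,B1 rp0 wp2
slot 4 (MUL): stall RD_PORT — free A0,Mu2,Ld0,B1 rp0 wp2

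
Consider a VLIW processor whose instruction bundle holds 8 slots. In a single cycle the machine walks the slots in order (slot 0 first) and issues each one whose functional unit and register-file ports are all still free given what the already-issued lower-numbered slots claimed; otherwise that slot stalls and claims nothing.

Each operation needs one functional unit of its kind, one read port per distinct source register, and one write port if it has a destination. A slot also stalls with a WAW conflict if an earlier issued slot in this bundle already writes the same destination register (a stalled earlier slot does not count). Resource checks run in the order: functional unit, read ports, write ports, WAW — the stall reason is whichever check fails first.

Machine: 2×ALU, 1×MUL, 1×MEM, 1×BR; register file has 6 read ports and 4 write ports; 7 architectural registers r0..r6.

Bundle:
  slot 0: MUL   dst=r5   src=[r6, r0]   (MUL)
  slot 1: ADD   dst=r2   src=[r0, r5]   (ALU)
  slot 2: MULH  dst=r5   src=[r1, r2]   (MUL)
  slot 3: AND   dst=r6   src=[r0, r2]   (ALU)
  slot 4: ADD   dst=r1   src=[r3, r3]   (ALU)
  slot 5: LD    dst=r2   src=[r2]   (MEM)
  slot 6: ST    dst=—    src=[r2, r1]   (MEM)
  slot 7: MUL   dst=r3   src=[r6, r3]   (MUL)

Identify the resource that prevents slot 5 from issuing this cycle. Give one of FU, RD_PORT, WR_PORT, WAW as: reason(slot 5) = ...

reason(slot 5) = RD_PORT

slot 0 (MUL): ISSUE — free A2,Mu0,Ld1,B1 rp4 wp3
slot 1 (ALU): ISSUE — free A1,Mu0,Ld1,B1 rp2 wp2
slot 2 (MUL): stall FU — free A1,Mu0,Ld1,B1 rp2 wp2
slot 3 (ALU): ISSUE — free A0,Mu0,Ld1,B1 rp0 wp1
slot 4 (ALU): stall FU — free A0,Mu0,Ld1,B1 rp0 wp1
slot 5 (MEM): stall RD_PORT — free A0,Mu0,Ld1,B1 rp0 wp1
slot 6 (MEM): stall RD_PORT — free A0,Mu0,Ld1,B1 rp0 wp1
slot 7 (MUL): stall FU — free A0,Mu0,Ld1,B1 rp0 wp1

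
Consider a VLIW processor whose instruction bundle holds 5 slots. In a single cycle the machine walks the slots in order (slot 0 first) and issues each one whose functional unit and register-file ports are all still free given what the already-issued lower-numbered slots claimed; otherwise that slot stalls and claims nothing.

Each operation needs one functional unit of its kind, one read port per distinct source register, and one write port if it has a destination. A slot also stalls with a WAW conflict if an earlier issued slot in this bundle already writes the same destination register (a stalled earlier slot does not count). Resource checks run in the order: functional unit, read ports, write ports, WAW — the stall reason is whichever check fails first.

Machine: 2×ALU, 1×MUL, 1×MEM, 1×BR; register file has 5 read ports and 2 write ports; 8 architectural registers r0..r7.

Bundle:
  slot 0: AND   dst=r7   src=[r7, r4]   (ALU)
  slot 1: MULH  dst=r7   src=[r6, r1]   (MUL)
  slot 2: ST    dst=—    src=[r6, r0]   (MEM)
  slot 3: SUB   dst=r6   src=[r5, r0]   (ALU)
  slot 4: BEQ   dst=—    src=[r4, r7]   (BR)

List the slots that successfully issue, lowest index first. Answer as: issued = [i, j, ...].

slot 0 (ALU): ISSUE — free A1,Mu1,Ld1,B1 rp3 wp1
slot 1 (MUL): stall WAW — free A1,Mu1,Ld1,B1 rp3 wp1
slot 2 (MEM): ISSUE — free A1,Mu1,Ld0,B1 rp1 wp1
slot 3 (ALU): stall RD_PORT — free A1,Mu1,Ld0,B1 rp1 wp1
slot 4 (BR): stall RD_PORT — free A1,Mu1,Ld0,B1 rp1 wp1

issued = [0, 2]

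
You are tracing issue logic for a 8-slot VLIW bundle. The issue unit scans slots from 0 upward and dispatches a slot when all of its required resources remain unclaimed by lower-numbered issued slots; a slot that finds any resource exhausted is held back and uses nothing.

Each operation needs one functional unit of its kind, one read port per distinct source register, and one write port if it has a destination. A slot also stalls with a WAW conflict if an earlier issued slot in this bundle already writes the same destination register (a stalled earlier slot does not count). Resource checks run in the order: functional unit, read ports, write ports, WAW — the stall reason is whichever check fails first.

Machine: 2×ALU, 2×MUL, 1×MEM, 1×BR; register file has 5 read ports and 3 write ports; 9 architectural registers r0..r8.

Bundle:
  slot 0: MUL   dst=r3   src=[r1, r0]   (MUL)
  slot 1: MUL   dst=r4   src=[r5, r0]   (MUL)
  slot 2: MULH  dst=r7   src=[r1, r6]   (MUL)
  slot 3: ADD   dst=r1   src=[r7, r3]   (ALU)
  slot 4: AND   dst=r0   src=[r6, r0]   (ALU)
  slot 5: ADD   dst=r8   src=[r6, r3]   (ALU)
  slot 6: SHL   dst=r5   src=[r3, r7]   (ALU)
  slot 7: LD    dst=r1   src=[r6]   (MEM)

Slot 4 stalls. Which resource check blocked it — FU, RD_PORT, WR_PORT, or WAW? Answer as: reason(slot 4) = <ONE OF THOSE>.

(0) want 1×MUL +2rd +1wr — yes → AL2|MU1|ME1|BR1|rd3|wr2
(1) want 1×MUL +2rd +1wr — yes → AL2|MU0|ME1|BR1|rd1|wr1
(2) want 1×MUL +2rd +1wr — FU → AL2|MU0|ME1|BR1|rd1|wr1
(3) want 1×ALU +2rd +1wr — RD_PORT → AL2|MU0|ME1|BR1|rd1|wr1
(4) want 1×ALU +2rd +1wr — RD_PORT → AL2|MU0|ME1|BR1|rd1|wr1
(5) want 1×ALU +2rd +1wr — RD_PORT → AL2|MU0|ME1|BR1|rd1|wr1
(6) want 1×ALU +2rd +1wr — RD_PORT → AL2|MU0|ME1|BR1|rd1|wr1
(7) want 1×MEM +1rd +1wr — yes → AL2|MU0|ME0|BR1|rd0|wr0

reason(slot 4) = RD_PORT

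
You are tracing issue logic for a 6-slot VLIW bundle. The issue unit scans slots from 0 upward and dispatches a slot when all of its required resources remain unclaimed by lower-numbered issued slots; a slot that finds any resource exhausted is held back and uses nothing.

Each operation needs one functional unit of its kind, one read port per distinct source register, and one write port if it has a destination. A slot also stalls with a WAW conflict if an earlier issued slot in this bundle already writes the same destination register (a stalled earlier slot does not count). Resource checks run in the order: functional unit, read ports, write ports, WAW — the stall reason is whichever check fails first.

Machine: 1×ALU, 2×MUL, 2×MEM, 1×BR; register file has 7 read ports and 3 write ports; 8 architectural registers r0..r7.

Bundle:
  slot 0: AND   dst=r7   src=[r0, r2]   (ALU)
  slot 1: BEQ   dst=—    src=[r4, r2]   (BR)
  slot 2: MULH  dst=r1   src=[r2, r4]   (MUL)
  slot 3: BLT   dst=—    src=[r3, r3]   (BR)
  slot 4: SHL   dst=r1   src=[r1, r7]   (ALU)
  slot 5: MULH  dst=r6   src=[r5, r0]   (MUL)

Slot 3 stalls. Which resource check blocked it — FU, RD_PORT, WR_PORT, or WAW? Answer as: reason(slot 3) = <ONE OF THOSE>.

reason(slot 3) = FU

#0 ALU src=r0,r2 dispatched  <A:0 Mu:2 Ld:2 B:1 rd:5 wr:2>
#1 BR src=r4,r2 dispatched  <A:0 Mu:2 Ld:2 B:0 rd:3 wr:2>
#2 MUL src=r2,r4 dispatched  <A:0 Mu:1 Ld:2 B:0 rd:1 wr:1>
#3 BR src=r3,r3 held:FU  <A:0 Mu:1 Ld:2 B:0 rd:1 wr:1>
#4 ALU src=r1,r7 held:FU  <A:0 Mu:1 Ld:2 B:0 rd:1 wr:1>
#5 MUL src=r5,r0 held:RD_PORT  <A:0 Mu:1 Ld:2 B:0 rd:1 wr:1>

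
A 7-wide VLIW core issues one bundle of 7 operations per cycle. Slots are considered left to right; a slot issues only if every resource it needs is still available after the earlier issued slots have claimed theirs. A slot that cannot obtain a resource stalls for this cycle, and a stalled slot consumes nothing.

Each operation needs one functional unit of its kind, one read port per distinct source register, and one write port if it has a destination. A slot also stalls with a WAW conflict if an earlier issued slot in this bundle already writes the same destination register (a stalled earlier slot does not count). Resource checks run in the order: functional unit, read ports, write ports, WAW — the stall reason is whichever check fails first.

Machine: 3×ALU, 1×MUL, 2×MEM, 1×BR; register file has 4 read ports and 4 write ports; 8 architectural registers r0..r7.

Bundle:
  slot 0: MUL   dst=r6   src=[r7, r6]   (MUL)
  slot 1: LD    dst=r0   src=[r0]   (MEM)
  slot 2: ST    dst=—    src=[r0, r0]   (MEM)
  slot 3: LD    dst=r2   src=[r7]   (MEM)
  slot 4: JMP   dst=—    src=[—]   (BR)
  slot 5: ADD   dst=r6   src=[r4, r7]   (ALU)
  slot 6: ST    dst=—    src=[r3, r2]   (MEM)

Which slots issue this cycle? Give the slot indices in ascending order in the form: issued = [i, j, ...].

  0. MUL→r6 ⇒ go  {3A/0Mu/2Ld/1B | 2r 3w}
  1. MEM→r0 ⇒ go  {3A/0Mu/1Ld/1B | 1r 2w}
  2. MEM ⇒ go  {3A/0Mu/0Ld/1B | 0r 2w}
  3. MEM→r2 ⇒ no(FU)  {3A/0Mu/0Ld/1B | 0r 2w}
  4. BR ⇒ go  {3A/0Mu/0Ld/0B | 0r 2w}
  5. ALU→r6 ⇒ no(RD_PORT)  {3A/0Mu/0Ld/0B | 0r 2w}
  6. MEM ⇒ no(FU)  {3A/0Mu/0Ld/0B | 0r 2w}

issued = [0, 1, 2, 4]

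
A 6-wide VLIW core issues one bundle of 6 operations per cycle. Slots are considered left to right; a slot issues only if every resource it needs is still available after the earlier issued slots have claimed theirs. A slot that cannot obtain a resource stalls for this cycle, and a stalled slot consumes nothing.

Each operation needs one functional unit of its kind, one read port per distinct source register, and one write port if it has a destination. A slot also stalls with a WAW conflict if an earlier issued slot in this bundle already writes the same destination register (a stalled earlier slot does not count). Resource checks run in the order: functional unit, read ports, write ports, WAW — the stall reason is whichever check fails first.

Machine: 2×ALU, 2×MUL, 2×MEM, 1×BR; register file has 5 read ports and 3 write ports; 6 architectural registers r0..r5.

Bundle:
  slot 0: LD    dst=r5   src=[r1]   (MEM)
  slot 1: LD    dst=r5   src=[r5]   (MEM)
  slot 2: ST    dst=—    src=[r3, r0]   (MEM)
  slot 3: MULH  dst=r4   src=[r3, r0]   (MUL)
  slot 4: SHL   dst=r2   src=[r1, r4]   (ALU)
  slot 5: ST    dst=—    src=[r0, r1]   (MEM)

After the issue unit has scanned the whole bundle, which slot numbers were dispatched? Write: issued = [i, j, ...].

issued = [0, 2, 3]

slot 0 (MEM): ISSUE — free A2,Mu2,Ld1,B1 rp4 wp2
slot 1 (MEM): stall WAW — free A2,Mu2,Ld1,B1 rp4 wp2
slot 2 (MEM): ISSUE — free A2,Mu2,Ld0,B1 rp2 wp2
slot 3 (MUL): ISSUE — free A2,Mu1,Ld0,B1 rp0 wp1
slot 4 (ALU): stall RD_PORT — free A2,Mu1,Ld0,B1 rp0 wp1
slot 5 (MEM): stall FU — free A2,Mu1,Ld0,B1 rp0 wp1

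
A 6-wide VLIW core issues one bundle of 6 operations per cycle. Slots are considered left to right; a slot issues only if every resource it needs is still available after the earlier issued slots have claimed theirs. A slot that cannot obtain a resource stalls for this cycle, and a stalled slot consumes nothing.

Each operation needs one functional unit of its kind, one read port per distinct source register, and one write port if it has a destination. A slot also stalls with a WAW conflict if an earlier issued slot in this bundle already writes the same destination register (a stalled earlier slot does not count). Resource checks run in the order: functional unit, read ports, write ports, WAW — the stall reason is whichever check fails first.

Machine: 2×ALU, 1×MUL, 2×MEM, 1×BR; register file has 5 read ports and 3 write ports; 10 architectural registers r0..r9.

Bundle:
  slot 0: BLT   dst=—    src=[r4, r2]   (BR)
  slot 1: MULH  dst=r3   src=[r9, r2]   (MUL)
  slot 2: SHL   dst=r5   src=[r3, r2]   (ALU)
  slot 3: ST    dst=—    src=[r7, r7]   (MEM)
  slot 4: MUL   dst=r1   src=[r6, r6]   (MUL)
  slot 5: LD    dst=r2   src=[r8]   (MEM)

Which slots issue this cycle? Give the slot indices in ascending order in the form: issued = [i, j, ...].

(0) want 1×BR +2rd +0wr — yes → AL2|MU1|ME2|BR0|rd3|wr3
(1) want 1×MUL +2rd +1wr — yes → AL2|MU0|ME2|BR0|rd1|wr2
(2) want 1×ALU +2rd +1wr — RD_PORT → AL2|MU0|ME2|BR0|rd1|wr2
(3) want 1×MEM +1rd +0wr — yes → AL2|MU0|ME1|BR0|rd0|wr2
(4) want 1×MUL +1rd +1wr — FU → AL2|MU0|ME1|BR0|rd0|wr2
(5) want 1×MEM +1rd +1wr — RD_PORT → AL2|MU0|ME1|BR0|rd0|wr2

issued = [0, 1, 3]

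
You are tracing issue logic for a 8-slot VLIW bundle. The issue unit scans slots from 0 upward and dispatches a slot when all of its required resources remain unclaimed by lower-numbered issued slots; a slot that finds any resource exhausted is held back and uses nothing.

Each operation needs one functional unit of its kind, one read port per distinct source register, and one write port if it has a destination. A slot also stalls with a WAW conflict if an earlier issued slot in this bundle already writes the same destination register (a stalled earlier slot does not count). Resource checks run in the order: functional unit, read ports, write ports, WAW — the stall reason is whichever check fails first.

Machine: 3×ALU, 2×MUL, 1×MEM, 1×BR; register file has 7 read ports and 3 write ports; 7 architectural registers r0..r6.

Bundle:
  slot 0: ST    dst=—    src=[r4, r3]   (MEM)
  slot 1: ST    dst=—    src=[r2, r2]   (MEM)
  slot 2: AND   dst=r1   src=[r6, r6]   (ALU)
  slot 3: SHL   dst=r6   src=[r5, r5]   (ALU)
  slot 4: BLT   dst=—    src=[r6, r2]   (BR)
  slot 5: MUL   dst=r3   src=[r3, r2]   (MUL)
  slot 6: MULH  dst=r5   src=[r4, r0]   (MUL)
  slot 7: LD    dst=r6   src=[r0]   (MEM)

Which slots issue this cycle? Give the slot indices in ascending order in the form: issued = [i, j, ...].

#0 MEM src=r4,r3 dispatched  <A:3 Mu:2 Ld:0 B:1 rd:5 wr:3>
#1 MEM src=r2,r2 held:FU  <A:3 Mu:2 Ld:0 B:1 rd:5 wr:3>
#2 ALU src=r6,r6 dispatched  <A:2 Mu:2 Ld:0 B:1 rd:4 wr:2>
#3 ALU src=r5,r5 dispatched  <A:1 Mu:2 Ld:0 B:1 rd:3 wr:1>
#4 BR src=r6,r2 dispatched  <A:1 Mu:2 Ld:0 B:0 rd:1 wr:1>
#5 MUL src=r3,r2 held:RD_PORT  <A:1 Mu:2 Ld:0 B:0 rd:1 wr:1>
#6 MUL src=r4,r0 held:RD_PORT  <A:1 Mu:2 Ld:0 B:0 rd:1 wr:1>
#7 MEM src=r0 held:FU  <A:1 Mu:2 Ld:0 B:0 rd:1 wr:1>

issued = [0, 2, 3, 4]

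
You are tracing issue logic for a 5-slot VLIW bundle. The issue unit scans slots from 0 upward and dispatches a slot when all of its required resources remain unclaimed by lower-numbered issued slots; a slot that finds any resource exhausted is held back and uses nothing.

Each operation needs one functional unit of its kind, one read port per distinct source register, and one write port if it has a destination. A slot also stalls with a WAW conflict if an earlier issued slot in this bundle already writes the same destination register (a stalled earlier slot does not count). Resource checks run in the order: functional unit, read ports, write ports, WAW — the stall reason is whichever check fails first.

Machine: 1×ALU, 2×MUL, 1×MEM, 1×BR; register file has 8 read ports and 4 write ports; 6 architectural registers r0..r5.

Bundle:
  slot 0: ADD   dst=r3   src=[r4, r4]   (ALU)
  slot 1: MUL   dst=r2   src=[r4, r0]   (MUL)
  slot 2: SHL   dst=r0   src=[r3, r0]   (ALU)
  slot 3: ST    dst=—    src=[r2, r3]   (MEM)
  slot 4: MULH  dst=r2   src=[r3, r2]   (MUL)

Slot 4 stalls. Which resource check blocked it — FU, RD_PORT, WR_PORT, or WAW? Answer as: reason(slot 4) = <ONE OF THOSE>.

slot 0 (ALU): ISSUE — free A0,Mu2,Ld1,B1 rp7 wp3
slot 1 (MUL): ISSUE — free A0,Mu1,Ld1,B1 rp5 wp2
slot 2 (ALU): stall FU — free A0,Mu1,Ld1,B1 rp5 wp2
slot 3 (MEM): ISSUE — free A0,Mu1,Ld0,B1 rp3 wp2
slot 4 (MUL): stall WAW — free A0,Mu1,Ld0,B1 rp3 wp2

reason(slot 4) = WAW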